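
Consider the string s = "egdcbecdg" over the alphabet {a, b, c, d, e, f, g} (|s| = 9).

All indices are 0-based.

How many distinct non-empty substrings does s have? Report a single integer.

41

sorted suffixes:
  #0 SA[0]=4  'becdg'
  #1 SA[1]=3  'cbecdg'
  #2 SA[2]=6  'cdg'
  #3 SA[3]=2  'dcbecdg'
  #4 SA[4]=7  'dg'
  #5 SA[5]=5  'ecdg'
  #6 SA[6]=0  'egdcbecdg'
  #7 SA[7]=8  'g'
  #8 SA[8]=1  'gdcbecdg'

SA = [4, 3, 6, 2, 7, 5, 0, 8, 1]
rank  pair      lcp
   1  s[4:],s[3:]  0  ''
   2  s[3:],s[6:]  1  'c'
   3  s[6:],s[2:]  0  ''
   4  s[2:],s[7:]  1  'd'
   5  s[7:],s[5:]  0  ''
   6  s[5:],s[0:]  1  'e'
   7  s[0:],s[8:]  0  ''
   8  s[8:],s[1:]  1  'g'

n(n+1)/2 = 9·10/2 = 45
Σ LCP = 0 + 0 + 1 + 0 + 1 + 0 + 1 + 0 + 1 = 4
distinct = 45 − 4 = 41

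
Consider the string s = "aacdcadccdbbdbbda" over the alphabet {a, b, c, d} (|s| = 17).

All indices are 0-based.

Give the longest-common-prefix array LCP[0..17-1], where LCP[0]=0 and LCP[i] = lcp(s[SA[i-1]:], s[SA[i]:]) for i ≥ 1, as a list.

rank→(start, suffix):
  0 → (16, 'a')
  1 → (0, 'aacdcadccdbbdbbda')
  2 → (1, 'acdcadccdbbdbbda')
  3 → (5, 'adccdbbdbbda')
  4 → (13, 'bbda')
  5 → (10, 'bbdbbda')
  6 → (14, 'bda')
  7 → (11, 'bdbbda')
  8 → (4, 'cadccdbbdbbda')
  9 → (7, 'ccdbbdbbda')
  10 → (8, 'cdbbdbbda')
  11 → (2, 'cdcadccdbbdbbda')
  12 → (15, 'da')
  13 → (12, 'dbbda')
  14 → (9, 'dbbdbbda')
  15 → (3, 'dcadccdbbdbbda')
  16 → (6, 'dccdbbdbbda')

SA = [16, 0, 1, 5, 13, 10, 14, 11, 4, 7, 8, 2, 15, 12, 9, 3, 6]
[i] adj suffixes → lcp
  [1] 16/0 → 1 ('a')
  [2] 0/1 → 1 ('a')
  [3] 1/5 → 1 ('a')
  [4] 5/13 → 0 ('')
  [5] 13/10 → 3 ('bbd')
  [6] 10/14 → 1 ('b')
  [7] 14/11 → 2 ('bd')
  [8] 11/4 → 0 ('')
  [9] 4/7 → 1 ('c')
  [10] 7/8 → 1 ('c')
  [11] 8/2 → 2 ('cd')
  [12] 2/15 → 0 ('')
  [13] 15/12 → 1 ('d')
  [14] 12/9 → 4 ('dbbd')
  [15] 9/3 → 1 ('d')
  [16] 3/6 → 2 ('dc')

[0, 1, 1, 1, 0, 3, 1, 2, 0, 1, 1, 2, 0, 1, 4, 1, 2]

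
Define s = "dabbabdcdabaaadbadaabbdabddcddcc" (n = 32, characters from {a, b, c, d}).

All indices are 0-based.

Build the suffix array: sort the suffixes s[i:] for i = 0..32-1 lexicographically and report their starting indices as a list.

[11, 18, 12, 9, 1, 19, 4, 23, 16, 13, 10, 3, 15, 2, 20, 21, 5, 24, 31, 30, 7, 27, 17, 8, 0, 22, 14, 29, 6, 26, 28, 25]

sorted suffixes:
  #0 SA[0]=11  'aaadbadaabbdabddcddcc'
  #1 SA[1]=18  'aabbdabddcddcc'
  #2 SA[2]=12  'aadbadaabbdabddcddcc'
  #3 SA[3]=9  'abaaadbadaabbdabddcddcc'
  #4 SA[4]=1  'abbabdcdabaaadbadaabbdabddcddcc'
  #5 SA[5]=19  'abbdabddcddcc'
  #6 SA[6]=4  'abdcdabaaadbadaabbdabddcddcc'
  #7 SA[7]=23  'abddcddcc'
  #8 SA[8]=16  'adaabbdabddcddcc'
  #9 SA[9]=13  'adbadaabbdabddcddcc'
  #10 SA[10]=10  'baaadbadaabbdabddcddcc'
  #11 SA[11]=3  'babdcdabaaadbadaabbdabddcddcc'
  #12 SA[12]=15  'badaabbdabddcddcc'
  #13 SA[13]=2  'bbabdcdabaaadbadaabbdabddcddcc'
  #14 SA[14]=20  'bbdabddcddcc'
  #15 SA[15]=21  'bdabddcddcc'
  #16 SA[16]=5  'bdcdabaaadbadaabbdabddcddcc'
  #17 SA[17]=24  'bddcddcc'
  #18 SA[18]=31  'c'
  #19 SA[19]=30  'cc'
  #20 SA[20]=7  'cdabaaadbadaabbdabddcddcc'
  #21 SA[21]=27  'cddcc'
  #22 SA[22]=17  'daabbdabddcddcc'
  #23 SA[23]=8  'dabaaadbadaabbdabddcddcc'
  #24 SA[24]=0  'dabbabdcdabaaadbadaabbdabddcddcc'
  #25 SA[25]=22  'dabddcddcc'
  #26 SA[26]=14  'dbadaabbdabddcddcc'
  #27 SA[27]=29  'dcc'
  #28 SA[28]=6  'dcdabaaadbadaabbdabddcddcc'
  #29 SA[29]=26  'dcddcc'
  #30 SA[30]=28  'ddcc'
  #31 SA[31]=25  'ddcddcc'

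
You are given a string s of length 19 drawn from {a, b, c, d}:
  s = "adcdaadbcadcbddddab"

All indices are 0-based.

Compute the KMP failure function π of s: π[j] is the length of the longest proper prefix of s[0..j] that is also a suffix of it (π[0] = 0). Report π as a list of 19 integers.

π[0] = 0
j=1 s[j]='d': π[1]=0 (border '')
j=2 s[j]='c': π[2]=0 (border '')
j=3 s[j]='d': π[3]=0 (border '')
j=4 s[j]='a': π[4]=1 (border 'a')
j=5 s[j]='a': k: 1→0; π[5]=1 (border 'a')
j=6 s[j]='d': π[6]=2 (border 'ad')
j=7 s[j]='b': k: 2→0; π[7]=0 (border '')
j=8 s[j]='c': π[8]=0 (border '')
j=9 s[j]='a': π[9]=1 (border 'a')
j=10 s[j]='d': π[10]=2 (border 'ad')
j=11 s[j]='c': π[11]=3 (border 'adc')
j=12 s[j]='b': k: 3→0; π[12]=0 (border '')
j=13 s[j]='d': π[13]=0 (border '')
j=14 s[j]='d': π[14]=0 (border '')
j=15 s[j]='d': π[15]=0 (border '')
j=16 s[j]='d': π[16]=0 (border '')
j=17 s[j]='a': π[17]=1 (border 'a')
j=18 s[j]='b': k: 1→0; π[18]=0 (border '')

[0, 0, 0, 0, 1, 1, 2, 0, 0, 1, 2, 3, 0, 0, 0, 0, 0, 1, 0]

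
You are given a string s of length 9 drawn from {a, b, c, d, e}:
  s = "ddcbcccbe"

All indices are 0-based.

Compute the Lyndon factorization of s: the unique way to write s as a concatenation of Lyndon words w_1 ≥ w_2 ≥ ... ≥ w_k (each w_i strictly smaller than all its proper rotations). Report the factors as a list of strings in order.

emit factor 1: 'd' (i=0, period=1)
emit factor 2: 'd' (i=1, period=1)
emit factor 3: 'c' (i=2, period=1)
emit factor 4: 'bcccbe' (i=3, period=6)

["d", "d", "c", "bcccbe"]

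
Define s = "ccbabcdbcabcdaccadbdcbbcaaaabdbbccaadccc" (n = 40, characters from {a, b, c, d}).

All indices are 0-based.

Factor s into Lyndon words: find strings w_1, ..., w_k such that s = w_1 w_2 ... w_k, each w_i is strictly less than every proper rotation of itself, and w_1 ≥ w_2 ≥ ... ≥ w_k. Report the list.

["c", "c", "b", "abcdbc", "abcdaccadbdcbbc", "aaaabdbbccaadccc"]

emit factor 1: 'c' (i=0, period=1)
emit factor 2: 'c' (i=1, period=1)
emit factor 3: 'b' (i=2, period=1)
emit factor 4: 'abcdbc' (i=3, period=6)
emit factor 5: 'abcdaccadbdcbbc' (i=9, period=15)
emit factor 6: 'aaaabdbbccaadccc' (i=24, period=16)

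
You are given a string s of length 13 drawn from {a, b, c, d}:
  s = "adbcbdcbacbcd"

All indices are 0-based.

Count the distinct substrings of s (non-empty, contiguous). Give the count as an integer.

sorted suffixes:
  #0 SA[0]=8  'acbcd'
  #1 SA[1]=0  'adbcbdcbacbcd'
  #2 SA[2]=7  'bacbcd'
  #3 SA[3]=2  'bcbdcbacbcd'
  #4 SA[4]=10  'bcd'
  #5 SA[5]=4  'bdcbacbcd'
  #6 SA[6]=6  'cbacbcd'
  #7 SA[7]=9  'cbcd'
  #8 SA[8]=3  'cbdcbacbcd'
  #9 SA[9]=11  'cd'
  #10 SA[10]=12  'd'
  #11 SA[11]=1  'dbcbdcbacbcd'
  #12 SA[12]=5  'dcbacbcd'

SA = [8, 0, 7, 2, 10, 4, 6, 9, 3, 11, 12, 1, 5]
[i] adj suffixes → lcp
  [1] 8/0 → 1 ('a')
  [2] 0/7 → 0 ('')
  [3] 7/2 → 1 ('b')
  [4] 2/10 → 2 ('bc')
  [5] 10/4 → 1 ('b')
  [6] 4/6 → 0 ('')
  [7] 6/9 → 2 ('cb')
  [8] 9/3 → 2 ('cb')
  [9] 3/11 → 1 ('c')
  [10] 11/12 → 0 ('')
  [11] 12/1 → 1 ('d')
  [12] 1/5 → 1 ('d')

n(n+1)/2 = 13·14/2 = 91
Σ LCP = 0 + 1 + 0 + 1 + 2 + 1 + 0 + 2 + 2 + 1 + 0 + 1 + 1 = 12
distinct = 91 − 12 = 79

79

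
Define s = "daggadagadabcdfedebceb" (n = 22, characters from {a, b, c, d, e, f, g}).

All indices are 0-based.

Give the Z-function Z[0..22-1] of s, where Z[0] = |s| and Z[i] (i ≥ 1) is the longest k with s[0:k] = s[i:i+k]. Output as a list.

Z[0]=22
i=1: fresh scan; Z[1]=0
i=2: fresh scan; Z[2]=0
i=3: fresh scan; Z[3]=0
i=4: fresh scan; Z[4]=0
i=5: fresh scan; Z[5]=3 scan→box=[5,8)
i=6: min(r-i=2, Z[1]=0)=0; Z[6]=0
i=7: min(r-i=1, Z[2]=0)=0; Z[7]=0
i=8: fresh scan; Z[8]=0
i=9: fresh scan; Z[9]=2 scan→box=[9,11)
i=10: min(r-i=1, Z[1]=0)=0; Z[10]=0
i=11: fresh scan; Z[11]=0
i=12: fresh scan; Z[12]=0
i=13: fresh scan; Z[13]=1 scan→box=[13,14)
i=14: fresh scan; Z[14]=0
i=15: fresh scan; Z[15]=0
i=16: fresh scan; Z[16]=1 scan→box=[16,17)
i=17: fresh scan; Z[17]=0
i=18: fresh scan; Z[18]=0
i=19: fresh scan; Z[19]=0
i=20: fresh scan; Z[20]=0
i=21: fresh scan; Z[21]=0

[22, 0, 0, 0, 0, 3, 0, 0, 0, 2, 0, 0, 0, 1, 0, 0, 1, 0, 0, 0, 0, 0]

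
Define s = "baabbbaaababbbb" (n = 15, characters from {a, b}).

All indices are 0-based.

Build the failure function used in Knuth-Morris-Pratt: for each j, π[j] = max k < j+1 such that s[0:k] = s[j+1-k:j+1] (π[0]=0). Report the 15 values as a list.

[0, 0, 0, 1, 1, 1, 2, 3, 0, 1, 2, 1, 1, 1, 1]

π[0] = 0
j=1 s[j]='a': π[1]=0 (border '')
j=2 s[j]='a': π[2]=0 (border '')
j=3 s[j]='b': π[3]=1 (border 'b')
j=4 s[j]='b': k: 1→0; π[4]=1 (border 'b')
j=5 s[j]='b': k: 1→0; π[5]=1 (border 'b')
j=6 s[j]='a': π[6]=2 (border 'ba')
j=7 s[j]='a': π[7]=3 (border 'baa')
j=8 s[j]='a': k: 3→0; π[8]=0 (border '')
j=9 s[j]='b': π[9]=1 (border 'b')
j=10 s[j]='a': π[10]=2 (border 'ba')
j=11 s[j]='b': k: 2→0; π[11]=1 (border 'b')
j=12 s[j]='b': k: 1→0; π[12]=1 (border 'b')
j=13 s[j]='b': k: 1→0; π[13]=1 (border 'b')
j=14 s[j]='b': k: 1→0; π[14]=1 (border 'b')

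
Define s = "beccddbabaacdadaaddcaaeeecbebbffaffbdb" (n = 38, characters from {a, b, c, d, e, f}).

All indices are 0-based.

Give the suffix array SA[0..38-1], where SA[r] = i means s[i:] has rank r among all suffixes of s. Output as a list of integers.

[9, 15, 20, 7, 10, 13, 16, 21, 32, 37, 8, 6, 28, 35, 26, 0, 29, 19, 25, 2, 11, 3, 14, 12, 36, 5, 18, 4, 17, 27, 24, 1, 23, 22, 31, 34, 30, 33]

rank→(start, suffix):
  0 → (9, 'aacdadaaddcaaeeecbebbffaffbdb')
  1 → (15, 'aaddcaaeeecbebbffaffbdb')
  2 → (20, 'aaeeecbebbffaffbdb')
  3 → (7, 'abaacdadaaddcaaeeecbebbffaffbdb')
  4 → (10, 'acdadaaddcaaeeecbebbffaffbdb')
  5 → (13, 'adaaddcaaeeecbebbffaffbdb')
  6 → (16, 'addcaaeeecbebbffaffbdb')
  7 → (21, 'aeeecbebbffaffbdb')
  8 → (32, 'affbdb')
  9 → (37, 'b')
  10 → (8, 'baacdadaaddcaaeeecbebbffaffbdb')
  11 → (6, 'babaacdadaaddcaaeeecbebbffaffbdb')
  12 → (28, 'bbffaffbdb')
  13 → (35, 'bdb')
  14 → (26, 'bebbffaffbdb')
  15 → (0, 'beccddbabaacdadaaddcaaeeecbebbffaffbdb')
  16 → (29, 'bffaffbdb')
  17 → (19, 'caaeeecbebbffaffbdb')
  18 → (25, 'cbebbffaffbdb')
  19 → (2, 'ccddbabaacdadaaddcaaeeecbebbffaffbdb')
  20 → (11, 'cdadaaddcaaeeecbebbffaffbdb')
  21 → (3, 'cddbabaacdadaaddcaaeeecbebbffaffbdb')
  22 → (14, 'daaddcaaeeecbebbffaffbdb')
  23 → (12, 'dadaaddcaaeeecbebbffaffbdb')
  24 → (36, 'db')
  25 → (5, 'dbabaacdadaaddcaaeeecbebbffaffbdb')
  26 → (18, 'dcaaeeecbebbffaffbdb')
  27 → (4, 'ddbabaacdadaaddcaaeeecbebbffaffbdb')
  28 → (17, 'ddcaaeeecbebbffaffbdb')
  29 → (27, 'ebbffaffbdb')
  30 → (24, 'ecbebbffaffbdb')
  31 → (1, 'eccddbabaacdadaaddcaaeeecbebbffaffbdb')
  32 → (23, 'eecbebbffaffbdb')
  33 → (22, 'eeecbebbffaffbdb')
  34 → (31, 'faffbdb')
  35 → (34, 'fbdb')
  36 → (30, 'ffaffbdb')
  37 → (33, 'ffbdb')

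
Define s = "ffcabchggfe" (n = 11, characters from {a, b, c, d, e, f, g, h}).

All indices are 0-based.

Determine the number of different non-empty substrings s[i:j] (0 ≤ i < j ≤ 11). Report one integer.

rank | idx | suffix
   0 |   3 | abchggfe
   1 |   4 | bchggfe
   2 |   2 | cabchggfe
   3 |   5 | chggfe
   4 |  10 | e
   5 |   1 | fcabchggfe
   6 |   9 | fe
   7 |   0 | ffcabchggfe
   8 |   8 | gfe
   9 |   7 | ggfe
  10 |   6 | hggfe

SA = [3, 4, 2, 5, 10, 1, 9, 0, 8, 7, 6]
rank  pair      lcp
   1  s[3:],s[4:]  0  ''
   2  s[4:],s[2:]  0  ''
   3  s[2:],s[5:]  1  'c'
   4  s[5:],s[10:]  0  ''
   5  s[10:],s[1:]  0  ''
   6  s[1:],s[9:]  1  'f'
   7  s[9:],s[0:]  1  'f'
   8  s[0:],s[8:]  0  ''
   9  s[8:],s[7:]  1  'g'
  10  s[7:],s[6:]  0  ''

n(n+1)/2 = 11·12/2 = 66
Σ LCP = 0 + 0 + 0 + 1 + 0 + 0 + 1 + 1 + 0 + 1 + 0 = 4
distinct = 66 − 4 = 62

62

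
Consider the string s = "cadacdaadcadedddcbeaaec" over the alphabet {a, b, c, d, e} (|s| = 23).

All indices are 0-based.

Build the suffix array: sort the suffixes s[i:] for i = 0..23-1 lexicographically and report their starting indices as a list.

sorted suffixes:
  #0 SA[0]=6  'aadcadedddcbeaaec'
  #1 SA[1]=19  'aaec'
  #2 SA[2]=3  'acdaadcadedddcbeaaec'
  #3 SA[3]=1  'adacdaadcadedddcbeaaec'
  #4 SA[4]=7  'adcadedddcbeaaec'
  #5 SA[5]=10  'adedddcbeaaec'
  #6 SA[6]=20  'aec'
  #7 SA[7]=17  'beaaec'
  #8 SA[8]=22  'c'
  #9 SA[9]=0  'cadacdaadcadedddcbeaaec'
  #10 SA[10]=9  'cadedddcbeaaec'
  #11 SA[11]=16  'cbeaaec'
  #12 SA[12]=4  'cdaadcadedddcbeaaec'
  #13 SA[13]=5  'daadcadedddcbeaaec'
  #14 SA[14]=2  'dacdaadcadedddcbeaaec'
  #15 SA[15]=8  'dcadedddcbeaaec'
  #16 SA[16]=15  'dcbeaaec'
  #17 SA[17]=14  'ddcbeaaec'
  #18 SA[18]=13  'dddcbeaaec'
  #19 SA[19]=11  'dedddcbeaaec'
  #20 SA[20]=18  'eaaec'
  #21 SA[21]=21  'ec'
  #22 SA[22]=12  'edddcbeaaec'

[6, 19, 3, 1, 7, 10, 20, 17, 22, 0, 9, 16, 4, 5, 2, 8, 15, 14, 13, 11, 18, 21, 12]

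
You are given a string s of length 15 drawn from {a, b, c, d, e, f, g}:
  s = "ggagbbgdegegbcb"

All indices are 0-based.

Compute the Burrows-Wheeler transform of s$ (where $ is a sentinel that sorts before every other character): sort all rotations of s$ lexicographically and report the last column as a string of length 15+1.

rank  rotation          last
    0  $ggagbbgdegegbcb  b
    1  agbbgdegegbcb$gg  g
    2  b$ggagbbgdegegbc  c
    3  bbgdegegbcb$ggag  g
    4  bcb$ggagbbgdegeg  g
    5  bgdegegbcb$ggagb  b
    6  cb$ggagbbgdegegb  b
    7  degegbcb$ggagbbg  g
    8  egbcb$ggagbbgdeg  g
    9  egegbcb$ggagbbgd  d
   10  gagbbgdegegbcb$g  g
   11  gbbgdegegbcb$gga  a
   12  gbcb$ggagbbgdege  e
   13  gdegegbcb$ggagbb  b
   14  gegbcb$ggagbbgde  e
   15  ggagbbgdegegbcb$  $

bgcggbbggdgaebe$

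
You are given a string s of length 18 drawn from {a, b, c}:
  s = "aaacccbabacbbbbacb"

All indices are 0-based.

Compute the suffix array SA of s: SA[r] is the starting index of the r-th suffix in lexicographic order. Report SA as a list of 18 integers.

[0, 1, 7, 15, 9, 2, 17, 6, 14, 8, 13, 12, 11, 16, 5, 10, 4, 3]

rank | idx | suffix
   0 |   0 | aaacccbabacbbbbacb
   1 |   1 | aacccbabacbbbbacb
   2 |   7 | abacbbbbacb
   3 |  15 | acb
   4 |   9 | acbbbbacb
   5 |   2 | acccbabacbbbbacb
   6 |  17 | b
   7 |   6 | babacbbbbacb
   8 |  14 | bacb
   9 |   8 | bacbbbbacb
  10 |  13 | bbacb
  11 |  12 | bbbacb
  12 |  11 | bbbbacb
  13 |  16 | cb
  14 |   5 | cbabacbbbbacb
  15 |  10 | cbbbbacb
  16 |   4 | ccbabacbbbbacb
  17 |   3 | cccbabacbbbbacb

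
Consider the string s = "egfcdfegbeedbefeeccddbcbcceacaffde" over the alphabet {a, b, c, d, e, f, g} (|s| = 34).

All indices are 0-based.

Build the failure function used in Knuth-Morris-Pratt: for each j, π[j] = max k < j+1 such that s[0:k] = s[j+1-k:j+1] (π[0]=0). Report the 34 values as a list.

π[0] = 0
j=1 s[j]='g': π[1]=0 (border '')
j=2 s[j]='f': π[2]=0 (border '')
j=3 s[j]='c': π[3]=0 (border '')
j=4 s[j]='d': π[4]=0 (border '')
j=5 s[j]='f': π[5]=0 (border '')
j=6 s[j]='e': π[6]=1 (border 'e')
j=7 s[j]='g': π[7]=2 (border 'eg')
j=8 s[j]='b': k: 2→0; π[8]=0 (border '')
j=9 s[j]='e': π[9]=1 (border 'e')
j=10 s[j]='e': k: 1→0; π[10]=1 (border 'e')
j=11 s[j]='d': k: 1→0; π[11]=0 (border '')
j=12 s[j]='b': π[12]=0 (border '')
j=13 s[j]='e': π[13]=1 (border 'e')
j=14 s[j]='f': k: 1→0; π[14]=0 (border '')
j=15 s[j]='e': π[15]=1 (border 'e')
j=16 s[j]='e': k: 1→0; π[16]=1 (border 'e')
j=17 s[j]='c': k: 1→0; π[17]=0 (border '')
j=18 s[j]='c': π[18]=0 (border '')
j=19 s[j]='d': π[19]=0 (border '')
j=20 s[j]='d': π[20]=0 (border '')
j=21 s[j]='b': π[21]=0 (border '')
j=22 s[j]='c': π[22]=0 (border '')
j=23 s[j]='b': π[23]=0 (border '')
j=24 s[j]='c': π[24]=0 (border '')
j=25 s[j]='c': π[25]=0 (border '')
j=26 s[j]='e': π[26]=1 (border 'e')
j=27 s[j]='a': k: 1→0; π[27]=0 (border '')
j=28 s[j]='c': π[28]=0 (border '')
j=29 s[j]='a': π[29]=0 (border '')
j=30 s[j]='f': π[30]=0 (border '')
j=31 s[j]='f': π[31]=0 (border '')
j=32 s[j]='d': π[32]=0 (border '')
j=33 s[j]='e': π[33]=1 (border 'e')

[0, 0, 0, 0, 0, 0, 1, 2, 0, 1, 1, 0, 0, 1, 0, 1, 1, 0, 0, 0, 0, 0, 0, 0, 0, 0, 1, 0, 0, 0, 0, 0, 0, 1]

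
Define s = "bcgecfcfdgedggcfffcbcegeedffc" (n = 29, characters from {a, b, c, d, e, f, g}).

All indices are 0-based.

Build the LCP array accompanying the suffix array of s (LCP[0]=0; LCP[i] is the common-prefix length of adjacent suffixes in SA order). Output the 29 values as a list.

rank→(start, suffix):
  0 → (19, 'bcegeedffc')
  1 → (0, 'bcgecfcfdgedggcfffcbcegeedffc')
  2 → (28, 'c')
  3 → (18, 'cbcegeedffc')
  4 → (20, 'cegeedffc')
  5 → (4, 'cfcfdgedggcfffcbcegeedffc')
  6 → (6, 'cfdgedggcfffcbcegeedffc')
  7 → (14, 'cfffcbcegeedffc')
  8 → (1, 'cgecfcfdgedggcfffcbcegeedffc')
  9 → (25, 'dffc')
  10 → (8, 'dgedggcfffcbcegeedffc')
  11 → (11, 'dggcfffcbcegeedffc')
  12 → (3, 'ecfcfdgedggcfffcbcegeedffc')
  13 → (24, 'edffc')
  14 → (10, 'edggcfffcbcegeedffc')
  15 → (23, 'eedffc')
  16 → (21, 'egeedffc')
  17 → (27, 'fc')
  18 → (17, 'fcbcegeedffc')
  19 → (5, 'fcfdgedggcfffcbcegeedffc')
  20 → (7, 'fdgedggcfffcbcegeedffc')
  21 → (26, 'ffc')
  22 → (16, 'ffcbcegeedffc')
  23 → (15, 'fffcbcegeedffc')
  24 → (13, 'gcfffcbcegeedffc')
  25 → (2, 'gecfcfdgedggcfffcbcegeedffc')
  26 → (9, 'gedggcfffcbcegeedffc')
  27 → (22, 'geedffc')
  28 → (12, 'ggcfffcbcegeedffc')

SA = [19, 0, 28, 18, 20, 4, 6, 14, 1, 25, 8, 11, 3, 24, 10, 23, 21, 27, 17, 5, 7, 26, 16, 15, 13, 2, 9, 22, 12]
[i] adj suffixes → lcp
  [1] 19/0 → 2 ('bc')
  [2] 0/28 → 0 ('')
  [3] 28/18 → 1 ('c')
  [4] 18/20 → 1 ('c')
  [5] 20/4 → 1 ('c')
  [6] 4/6 → 2 ('cf')
  [7] 6/14 → 2 ('cf')
  [8] 14/1 → 1 ('c')
  [9] 1/25 → 0 ('')
  [10] 25/8 → 1 ('d')
  [11] 8/11 → 2 ('dg')
  [12] 11/3 → 0 ('')
  [13] 3/24 → 1 ('e')
  [14] 24/10 → 2 ('ed')
  [15] 10/23 → 1 ('e')
  [16] 23/21 → 1 ('e')
  [17] 21/27 → 0 ('')
  [18] 27/17 → 2 ('fc')
  [19] 17/5 → 2 ('fc')
  [20] 5/7 → 1 ('f')
  [21] 7/26 → 1 ('f')
  [22] 26/16 → 3 ('ffc')
  [23] 16/15 → 2 ('ff')
  [24] 15/13 → 0 ('')
  [25] 13/2 → 1 ('g')
  [26] 2/9 → 2 ('ge')
  [27] 9/22 → 2 ('ge')
  [28] 22/12 → 1 ('g')

[0, 2, 0, 1, 1, 1, 2, 2, 1, 0, 1, 2, 0, 1, 2, 1, 1, 0, 2, 2, 1, 1, 3, 2, 0, 1, 2, 2, 1]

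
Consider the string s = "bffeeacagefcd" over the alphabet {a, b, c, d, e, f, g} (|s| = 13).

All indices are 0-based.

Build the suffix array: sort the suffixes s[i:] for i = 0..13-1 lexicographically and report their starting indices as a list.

sorted suffixes:
  #0 SA[0]=5  'acagefcd'
  #1 SA[1]=7  'agefcd'
  #2 SA[2]=0  'bffeeacagefcd'
  #3 SA[3]=6  'cagefcd'
  #4 SA[4]=11  'cd'
  #5 SA[5]=12  'd'
  #6 SA[6]=4  'eacagefcd'
  #7 SA[7]=3  'eeacagefcd'
  #8 SA[8]=9  'efcd'
  #9 SA[9]=10  'fcd'
  #10 SA[10]=2  'feeacagefcd'
  #11 SA[11]=1  'ffeeacagefcd'
  #12 SA[12]=8  'gefcd'

[5, 7, 0, 6, 11, 12, 4, 3, 9, 10, 2, 1, 8]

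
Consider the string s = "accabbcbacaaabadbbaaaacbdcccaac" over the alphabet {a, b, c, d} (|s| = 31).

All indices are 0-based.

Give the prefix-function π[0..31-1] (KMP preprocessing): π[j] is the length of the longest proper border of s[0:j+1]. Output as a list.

π[0] = 0
j=1 s[j]='c': π[1]=0 (border '')
j=2 s[j]='c': π[2]=0 (border '')
j=3 s[j]='a': π[3]=1 (border 'a')
j=4 s[j]='b': k: 1→0; π[4]=0 (border '')
j=5 s[j]='b': π[5]=0 (border '')
j=6 s[j]='c': π[6]=0 (border '')
j=7 s[j]='b': π[7]=0 (border '')
j=8 s[j]='a': π[8]=1 (border 'a')
j=9 s[j]='c': π[9]=2 (border 'ac')
j=10 s[j]='a': k: 2→0; π[10]=1 (border 'a')
j=11 s[j]='a': k: 1→0; π[11]=1 (border 'a')
j=12 s[j]='a': k: 1→0; π[12]=1 (border 'a')
j=13 s[j]='b': k: 1→0; π[13]=0 (border '')
j=14 s[j]='a': π[14]=1 (border 'a')
j=15 s[j]='d': k: 1→0; π[15]=0 (border '')
j=16 s[j]='b': π[16]=0 (border '')
j=17 s[j]='b': π[17]=0 (border '')
j=18 s[j]='a': π[18]=1 (border 'a')
j=19 s[j]='a': k: 1→0; π[19]=1 (border 'a')
j=20 s[j]='a': k: 1→0; π[20]=1 (border 'a')
j=21 s[j]='a': k: 1→0; π[21]=1 (border 'a')
j=22 s[j]='c': π[22]=2 (border 'ac')
j=23 s[j]='b': k: 2→0; π[23]=0 (border '')
j=24 s[j]='d': π[24]=0 (border '')
j=25 s[j]='c': π[25]=0 (border '')
j=26 s[j]='c': π[26]=0 (border '')
j=27 s[j]='c': π[27]=0 (border '')
j=28 s[j]='a': π[28]=1 (border 'a')
j=29 s[j]='a': k: 1→0; π[29]=1 (border 'a')
j=30 s[j]='c': π[30]=2 (border 'ac')

[0, 0, 0, 1, 0, 0, 0, 0, 1, 2, 1, 1, 1, 0, 1, 0, 0, 0, 1, 1, 1, 1, 2, 0, 0, 0, 0, 0, 1, 1, 2]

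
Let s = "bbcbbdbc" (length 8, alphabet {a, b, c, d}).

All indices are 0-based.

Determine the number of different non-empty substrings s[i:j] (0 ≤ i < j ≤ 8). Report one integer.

29

rank | idx | suffix
   0 |   0 | bbcbbdbc
   1 |   3 | bbdbc
   2 |   6 | bc
   3 |   1 | bcbbdbc
   4 |   4 | bdbc
   5 |   7 | c
   6 |   2 | cbbdbc
   7 |   5 | dbc

SA = [0, 3, 6, 1, 4, 7, 2, 5]
rank  pair      lcp
   1  s[0:],s[3:]  2  'bb'
   2  s[3:],s[6:]  1  'b'
   3  s[6:],s[1:]  2  'bc'
   4  s[1:],s[4:]  1  'b'
   5  s[4:],s[7:]  0  ''
   6  s[7:],s[2:]  1  'c'
   7  s[2:],s[5:]  0  ''

n(n+1)/2 = 8·9/2 = 36
Σ LCP = 0 + 2 + 1 + 2 + 1 + 0 + 1 + 0 = 7
distinct = 36 − 7 = 29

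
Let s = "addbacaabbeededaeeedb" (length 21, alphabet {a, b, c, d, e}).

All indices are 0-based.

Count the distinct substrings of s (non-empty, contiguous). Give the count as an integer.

sorted suffixes:
  #0 SA[0]=6  'aabbeededaeeedb'
  #1 SA[1]=7  'abbeededaeeedb'
  #2 SA[2]=4  'acaabbeededaeeedb'
  #3 SA[3]=0  'addbacaabbeededaeeedb'
  #4 SA[4]=15  'aeeedb'
  #5 SA[5]=20  'b'
  #6 SA[6]=3  'bacaabbeededaeeedb'
  #7 SA[7]=8  'bbeededaeeedb'
  #8 SA[8]=9  'beededaeeedb'
  #9 SA[9]=5  'caabbeededaeeedb'
  #10 SA[10]=14  'daeeedb'
  #11 SA[11]=19  'db'
  #12 SA[12]=2  'dbacaabbeededaeeedb'
  #13 SA[13]=1  'ddbacaabbeededaeeedb'
  #14 SA[14]=12  'dedaeeedb'
  #15 SA[15]=13  'edaeeedb'
  #16 SA[16]=18  'edb'
  #17 SA[17]=11  'ededaeeedb'
  #18 SA[18]=17  'eedb'
  #19 SA[19]=10  'eededaeeedb'
  #20 SA[20]=16  'eeedb'

SA = [6, 7, 4, 0, 15, 20, 3, 8, 9, 5, 14, 19, 2, 1, 12, 13, 18, 11, 17, 10, 16]
i: (SA[i-1],SA[i]) lcp shared
  1: (6,7) 1 'a'
  2: (7,4) 1 'a'
  3: (4,0) 1 'a'
  4: (0,15) 1 'a'
  5: (15,20) 0 ''
  6: (20,3) 1 'b'
  7: (3,8) 1 'b'
  8: (8,9) 1 'b'
  9: (9,5) 0 ''
  10: (5,14) 0 ''
  11: (14,19) 1 'd'
  12: (19,2) 2 'db'
  13: (2,1) 1 'd'
  14: (1,12) 1 'd'
  15: (12,13) 0 ''
  16: (13,18) 2 'ed'
  17: (18,11) 2 'ed'
  18: (11,17) 1 'e'
  19: (17,10) 3 'eed'
  20: (10,16) 2 'ee'

n(n+1)/2 = 21·22/2 = 231
Σ LCP = 0 + 1 + 1 + 1 + 1 + 0 + 1 + 1 + 1 + 0 + 0 + 1 + 2 + 1 + 1 + 0 + 2 + 2 + 1 + 3 + 2 = 22
distinct = 231 − 22 = 209

209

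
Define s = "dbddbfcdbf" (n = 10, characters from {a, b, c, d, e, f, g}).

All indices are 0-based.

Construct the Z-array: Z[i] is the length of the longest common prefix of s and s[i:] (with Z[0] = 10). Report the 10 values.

[10, 0, 1, 2, 0, 0, 0, 2, 0, 0]

Z[0]=10
i=1: fresh scan; Z[1]=0
i=2: fresh scan; Z[2]=1 extend→box=[2,3)
i=3: fresh scan; Z[3]=2 extend→box=[3,5)
i=4: min(r-i=1, Z[1]=0)=0; Z[4]=0
i=5: fresh scan; Z[5]=0
i=6: fresh scan; Z[6]=0
i=7: fresh scan; Z[7]=2 extend→box=[7,9)
i=8: min(r-i=1, Z[1]=0)=0; Z[8]=0
i=9: fresh scan; Z[9]=0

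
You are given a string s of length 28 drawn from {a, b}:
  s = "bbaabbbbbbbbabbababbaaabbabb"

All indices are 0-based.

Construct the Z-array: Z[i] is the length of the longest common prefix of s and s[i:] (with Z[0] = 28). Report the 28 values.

Z[0]=28
i=1: fresh scan; Z[1]=1 grow→box=[1,2)
i=2: fresh scan; Z[2]=0
i=3: fresh scan; Z[3]=0
i=4: fresh scan; Z[4]=2 grow→box=[4,6)
i=5: min(r-i=1, Z[1]=1)=1; Z[5]=2 grow→box=[5,7)
i=6: min(r-i=1, Z[1]=1)=1; Z[6]=2 grow→box=[6,8)
i=7: min(r-i=1, Z[1]=1)=1; Z[7]=2 grow→box=[7,9)
i=8: min(r-i=1, Z[1]=1)=1; Z[8]=2 grow→box=[8,10)
i=9: min(r-i=1, Z[1]=1)=1; Z[9]=2 grow→box=[9,11)
i=10: min(r-i=1, Z[1]=1)=1; Z[10]=3 grow→box=[10,13)
i=11: min(r-i=2, Z[1]=1)=1; Z[11]=1
i=12: min(r-i=1, Z[2]=0)=0; Z[12]=0
i=13: fresh scan; Z[13]=3 grow→box=[13,16)
i=14: min(r-i=2, Z[1]=1)=1; Z[14]=1
i=15: min(r-i=1, Z[2]=0)=0; Z[15]=0
i=16: fresh scan; Z[16]=1 grow→box=[16,17)
i=17: fresh scan; Z[17]=0
i=18: fresh scan; Z[18]=4 grow→box=[18,22)
i=19: min(r-i=3, Z[1]=1)=1; Z[19]=1
i=20: min(r-i=2, Z[2]=0)=0; Z[20]=0
i=21: min(r-i=1, Z[3]=0)=0; Z[21]=0
i=22: fresh scan; Z[22]=0
i=23: fresh scan; Z[23]=3 grow→box=[23,26)
i=24: min(r-i=2, Z[1]=1)=1; Z[24]=1
i=25: min(r-i=1, Z[2]=0)=0; Z[25]=0
i=26: fresh scan; Z[26]=2 grow→box=[26,28)
i=27: min(r-i=1, Z[1]=1)=1; Z[27]=1

[28, 1, 0, 0, 2, 2, 2, 2, 2, 2, 3, 1, 0, 3, 1, 0, 1, 0, 4, 1, 0, 0, 0, 3, 1, 0, 2, 1]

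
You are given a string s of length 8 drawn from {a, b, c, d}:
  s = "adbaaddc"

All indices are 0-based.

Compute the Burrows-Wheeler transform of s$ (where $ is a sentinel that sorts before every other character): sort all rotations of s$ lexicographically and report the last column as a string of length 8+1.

cb$addada

rank  rotation   last
    0  $adbaaddc  c
    1  aaddc$adb  b
    2  adbaaddc$  $
    3  addc$adba  a
    4  baaddc$ad  d
    5  c$adbaadd  d
    6  dbaaddc$a  a
    7  dc$adbaad  d
    8  ddc$adbaa  a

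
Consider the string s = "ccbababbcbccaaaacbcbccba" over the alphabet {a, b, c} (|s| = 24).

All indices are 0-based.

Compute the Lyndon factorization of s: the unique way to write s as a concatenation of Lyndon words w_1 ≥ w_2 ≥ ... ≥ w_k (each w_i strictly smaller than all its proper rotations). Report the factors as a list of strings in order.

emit factor 1: 'c' (i=0, period=1)
emit factor 2: 'c' (i=1, period=1)
emit factor 3: 'b' (i=2, period=1)
emit factor 4: 'ababbcbcc' (i=3, period=9)
emit factor 5: 'aaaacbcbccb' (i=12, period=11)
emit factor 6: 'a' (i=23, period=1)

["c", "c", "b", "ababbcbcc", "aaaacbcbccb", "a"]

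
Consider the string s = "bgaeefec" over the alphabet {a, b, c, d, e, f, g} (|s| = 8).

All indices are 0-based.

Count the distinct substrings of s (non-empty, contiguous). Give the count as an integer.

34

rank→(start, suffix):
  0 → (2, 'aeefec')
  1 → (0, 'bgaeefec')
  2 → (7, 'c')
  3 → (6, 'ec')
  4 → (3, 'eefec')
  5 → (4, 'efec')
  6 → (5, 'fec')
  7 → (1, 'gaeefec')

SA = [2, 0, 7, 6, 3, 4, 5, 1]
[i] adj suffixes → lcp
  [1] 2/0 → 0 ('')
  [2] 0/7 → 0 ('')
  [3] 7/6 → 0 ('')
  [4] 6/3 → 1 ('e')
  [5] 3/4 → 1 ('e')
  [6] 4/5 → 0 ('')
  [7] 5/1 → 0 ('')

n(n+1)/2 = 8·9/2 = 36
Σ LCP = 0 + 0 + 0 + 0 + 1 + 1 + 0 + 0 = 2
distinct = 36 − 2 = 34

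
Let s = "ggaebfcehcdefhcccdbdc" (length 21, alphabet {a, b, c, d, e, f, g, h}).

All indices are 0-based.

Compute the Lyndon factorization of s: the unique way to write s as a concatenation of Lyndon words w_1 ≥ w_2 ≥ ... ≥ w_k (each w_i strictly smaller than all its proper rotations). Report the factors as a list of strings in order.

["g", "g", "aebfcehcdefhcccdbdc"]

emit factor 1: 'g' (i=0, period=1)
emit factor 2: 'g' (i=1, period=1)
emit factor 3: 'aebfcehcdefhcccdbdc' (i=2, period=19)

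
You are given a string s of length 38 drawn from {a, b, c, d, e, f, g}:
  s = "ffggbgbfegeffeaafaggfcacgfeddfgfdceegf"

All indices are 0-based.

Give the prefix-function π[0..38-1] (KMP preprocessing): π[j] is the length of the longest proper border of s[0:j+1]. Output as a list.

[0, 1, 0, 0, 0, 0, 0, 1, 0, 0, 0, 1, 2, 0, 0, 0, 1, 0, 0, 0, 1, 0, 0, 0, 0, 1, 0, 0, 0, 1, 0, 1, 0, 0, 0, 0, 0, 1]

π[0] = 0
j=1 s[j]='f': π[1]=1 (border 'f')
j=2 s[j]='g': k: 1→0; π[2]=0 (border '')
j=3 s[j]='g': π[3]=0 (border '')
j=4 s[j]='b': π[4]=0 (border '')
j=5 s[j]='g': π[5]=0 (border '')
j=6 s[j]='b': π[6]=0 (border '')
j=7 s[j]='f': π[7]=1 (border 'f')
j=8 s[j]='e': k: 1→0; π[8]=0 (border '')
j=9 s[j]='g': π[9]=0 (border '')
j=10 s[j]='e': π[10]=0 (border '')
j=11 s[j]='f': π[11]=1 (border 'f')
j=12 s[j]='f': π[12]=2 (border 'ff')
j=13 s[j]='e': k: 2→1→0; π[13]=0 (border '')
j=14 s[j]='a': π[14]=0 (border '')
j=15 s[j]='a': π[15]=0 (border '')
j=16 s[j]='f': π[16]=1 (border 'f')
j=17 s[j]='a': k: 1→0; π[17]=0 (border '')
j=18 s[j]='g': π[18]=0 (border '')
j=19 s[j]='g': π[19]=0 (border '')
j=20 s[j]='f': π[20]=1 (border 'f')
j=21 s[j]='c': k: 1→0; π[21]=0 (border '')
j=22 s[j]='a': π[22]=0 (border '')
j=23 s[j]='c': π[23]=0 (border '')
j=24 s[j]='g': π[24]=0 (border '')
j=25 s[j]='f': π[25]=1 (border 'f')
j=26 s[j]='e': k: 1→0; π[26]=0 (border '')
j=27 s[j]='d': π[27]=0 (border '')
j=28 s[j]='d': π[28]=0 (border '')
j=29 s[j]='f': π[29]=1 (border 'f')
j=30 s[j]='g': k: 1→0; π[30]=0 (border '')
j=31 s[j]='f': π[31]=1 (border 'f')
j=32 s[j]='d': k: 1→0; π[32]=0 (border '')
j=33 s[j]='c': π[33]=0 (border '')
j=34 s[j]='e': π[34]=0 (border '')
j=35 s[j]='e': π[35]=0 (border '')
j=36 s[j]='g': π[36]=0 (border '')
j=37 s[j]='f': π[37]=1 (border 'f')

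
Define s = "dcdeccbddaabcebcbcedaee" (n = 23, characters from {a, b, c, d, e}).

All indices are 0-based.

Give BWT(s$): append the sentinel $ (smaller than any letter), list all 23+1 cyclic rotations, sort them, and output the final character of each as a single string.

rank  rotation                  last
    0  $dcdeccbddaabcebcbcedaee  e
    1  aabcebcbcedaee$dcdeccbdd  d
    2  abcebcbcedaee$dcdeccbdda  a
    3  aee$dcdeccbddaabcebcbced  d
    4  bcbcedaee$dcdeccbddaabce  e
    5  bcebcbcedaee$dcdeccbddaa  a
    6  bcedaee$dcdeccbddaabcebc  c
    7  bddaabcebcbcedaee$dcdecc  c
    8  cbcedaee$dcdeccbddaabceb  b
    9  cbddaabcebcbcedaee$dcdec  c
   10  ccbddaabcebcbcedaee$dcde  e
   11  cdeccbddaabcebcbcedaee$d  d
   12  cebcbcedaee$dcdeccbddaab  b
   13  cedaee$dcdeccbddaabcebcb  b
   14  daabcebcbcedaee$dcdeccbd  d
   15  daee$dcdeccbddaabcebcbce  e
   16  dcdeccbddaabcebcbcedaee$  $
   17  ddaabcebcbcedaee$dcdeccb  b
   18  deccbddaabcebcbcedaee$dc  c
   19  e$dcdeccbddaabcebcbcedae  e
   20  ebcbcedaee$dcdeccbddaabc  c
   21  eccbddaabcebcbcedaee$dcd  d
   22  edaee$dcdeccbddaabcebcbc  c
   23  ee$dcdeccbddaabcebcbceda  a

edadeaccbcedbbde$bcecdca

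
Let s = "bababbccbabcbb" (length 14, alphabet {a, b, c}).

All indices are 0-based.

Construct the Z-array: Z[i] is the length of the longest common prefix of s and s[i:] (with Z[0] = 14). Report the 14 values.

[14, 0, 3, 0, 1, 1, 0, 0, 3, 0, 1, 0, 1, 1]

Z[0]=14
i=1: fresh scan; Z[1]=0
i=2: fresh scan; Z[2]=3 extend→box=[2,5)
i=3: min(r-i=2, Z[1]=0)=0; Z[3]=0
i=4: min(r-i=1, Z[2]=3)=1; Z[4]=1
i=5: fresh scan; Z[5]=1 extend→box=[5,6)
i=6: fresh scan; Z[6]=0
i=7: fresh scan; Z[7]=0
i=8: fresh scan; Z[8]=3 extend→box=[8,11)
i=9: min(r-i=2, Z[1]=0)=0; Z[9]=0
i=10: min(r-i=1, Z[2]=3)=1; Z[10]=1
i=11: fresh scan; Z[11]=0
i=12: fresh scan; Z[12]=1 extend→box=[12,13)
i=13: fresh scan; Z[13]=1 extend→box=[13,14)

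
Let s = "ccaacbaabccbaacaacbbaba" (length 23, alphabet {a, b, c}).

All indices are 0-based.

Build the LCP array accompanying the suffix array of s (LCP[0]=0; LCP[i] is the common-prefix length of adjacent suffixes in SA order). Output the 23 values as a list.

rank | idx | suffix
   0 |  22 | a
   1 |   6 | aabccbaacaacbbaba
   2 |  12 | aacaacbbaba
   3 |   2 | aacbaabccbaacaacbbaba
   4 |  15 | aacbbaba
   5 |  20 | aba
   6 |   7 | abccbaacaacbbaba
   7 |  13 | acaacbbaba
   8 |   3 | acbaabccbaacaacbbaba
   9 |  16 | acbbaba
  10 |  21 | ba
  11 |   5 | baabccbaacaacbbaba
  12 |  11 | baacaacbbaba
  13 |  19 | baba
  14 |  18 | bbaba
  15 |   8 | bccbaacaacbbaba
  16 |   1 | caacbaabccbaacaacbbaba
  17 |  14 | caacbbaba
  18 |   4 | cbaabccbaacaacbbaba
  19 |  10 | cbaacaacbbaba
  20 |  17 | cbbaba
  21 |   0 | ccaacbaabccbaacaacbbaba
  22 |   9 | ccbaacaacbbaba

SA = [22, 6, 12, 2, 15, 20, 7, 13, 3, 16, 21, 5, 11, 19, 18, 8, 1, 14, 4, 10, 17, 0, 9]
rank  pair      lcp
   1  s[22:],s[6:]  1  'a'
   2  s[6:],s[12:]  2  'aa'
   3  s[12:],s[2:]  3  'aac'
   4  s[2:],s[15:]  4  'aacb'
   5  s[15:],s[20:]  1  'a'
   6  s[20:],s[7:]  2  'ab'
   7  s[7:],s[13:]  1  'a'
   8  s[13:],s[3:]  2  'ac'
   9  s[3:],s[16:]  3  'acb'
  10  s[16:],s[21:]  0  ''
  11  s[21:],s[5:]  2  'ba'
  12  s[5:],s[11:]  3  'baa'
  13  s[11:],s[19:]  2  'ba'
  14  s[19:],s[18:]  1  'b'
  15  s[18:],s[8:]  1  'b'
  16  s[8:],s[1:]  0  ''
  17  s[1:],s[14:]  5  'caacb'
  18  s[14:],s[4:]  1  'c'
  19  s[4:],s[10:]  4  'cbaa'
  20  s[10:],s[17:]  2  'cb'
  21  s[17:],s[0:]  1  'c'
  22  s[0:],s[9:]  2  'cc'

[0, 1, 2, 3, 4, 1, 2, 1, 2, 3, 0, 2, 3, 2, 1, 1, 0, 5, 1, 4, 2, 1, 2]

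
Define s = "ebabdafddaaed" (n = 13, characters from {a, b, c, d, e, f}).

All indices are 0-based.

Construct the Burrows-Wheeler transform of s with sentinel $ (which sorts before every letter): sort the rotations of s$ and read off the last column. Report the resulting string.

rank  rotation        last
    0  $ebabdafddaaed  d
    1  aaed$ebabdafdd  d
    2  abdafddaaed$eb  b
    3  aed$ebabdafdda  a
    4  afddaaed$ebabd  d
    5  babdafddaaed$e  e
    6  bdafddaaed$eba  a
    7  d$ebabdafddaae  e
    8  daaed$ebabdafd  d
    9  dafddaaed$ebab  b
   10  ddaaed$ebabdaf  f
   11  ebabdafddaaed$  $
   12  ed$ebabdafddaa  a
   13  fddaaed$ebabda  a

ddbadeaedbf$aa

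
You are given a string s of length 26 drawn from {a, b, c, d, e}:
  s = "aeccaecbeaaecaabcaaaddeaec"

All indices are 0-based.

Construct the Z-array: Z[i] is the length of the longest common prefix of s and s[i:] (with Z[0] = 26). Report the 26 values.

[26, 0, 0, 0, 3, 0, 0, 0, 0, 1, 3, 0, 0, 1, 1, 0, 0, 1, 1, 1, 0, 0, 0, 3, 0, 0]

Z[0]=26
i=1: i≥r, start 0; Z[1]=0
i=2: i≥r, start 0; Z[2]=0
i=3: i≥r, start 0; Z[3]=0
i=4: i≥r, start 0; Z[4]=3 extend→box=[4,7)
i=5: min(r-i=2, Z[1]=0)=0; Z[5]=0
i=6: min(r-i=1, Z[2]=0)=0; Z[6]=0
i=7: i≥r, start 0; Z[7]=0
i=8: i≥r, start 0; Z[8]=0
i=9: i≥r, start 0; Z[9]=1 extend→box=[9,10)
i=10: i≥r, start 0; Z[10]=3 extend→box=[10,13)
i=11: min(r-i=2, Z[1]=0)=0; Z[11]=0
i=12: min(r-i=1, Z[2]=0)=0; Z[12]=0
i=13: i≥r, start 0; Z[13]=1 extend→box=[13,14)
i=14: i≥r, start 0; Z[14]=1 extend→box=[14,15)
i=15: i≥r, start 0; Z[15]=0
i=16: i≥r, start 0; Z[16]=0
i=17: i≥r, start 0; Z[17]=1 extend→box=[17,18)
i=18: i≥r, start 0; Z[18]=1 extend→box=[18,19)
i=19: i≥r, start 0; Z[19]=1 extend→box=[19,20)
i=20: i≥r, start 0; Z[20]=0
i=21: i≥r, start 0; Z[21]=0
i=22: i≥r, start 0; Z[22]=0
i=23: i≥r, start 0; Z[23]=3 extend→box=[23,26)
i=24: min(r-i=2, Z[1]=0)=0; Z[24]=0
i=25: min(r-i=1, Z[2]=0)=0; Z[25]=0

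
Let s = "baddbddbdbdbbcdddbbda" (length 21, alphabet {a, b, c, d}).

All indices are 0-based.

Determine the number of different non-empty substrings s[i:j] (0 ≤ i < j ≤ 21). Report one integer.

195

sorted suffixes:
  #0 SA[0]=20  'a'
  #1 SA[1]=1  'addbddbdbdbbcdddbbda'
  #2 SA[2]=0  'baddbddbdbdbbcdddbbda'
  #3 SA[3]=11  'bbcdddbbda'
  #4 SA[4]=17  'bbda'
  #5 SA[5]=12  'bcdddbbda'
  #6 SA[6]=18  'bda'
  #7 SA[7]=9  'bdbbcdddbbda'
  #8 SA[8]=7  'bdbdbbcdddbbda'
  #9 SA[9]=4  'bddbdbdbbcdddbbda'
  #10 SA[10]=13  'cdddbbda'
  #11 SA[11]=19  'da'
  #12 SA[12]=10  'dbbcdddbbda'
  #13 SA[13]=16  'dbbda'
  #14 SA[14]=8  'dbdbbcdddbbda'
  #15 SA[15]=6  'dbdbdbbcdddbbda'
  #16 SA[16]=3  'dbddbdbdbbcdddbbda'
  #17 SA[17]=15  'ddbbda'
  #18 SA[18]=5  'ddbdbdbbcdddbbda'
  #19 SA[19]=2  'ddbddbdbdbbcdddbbda'
  #20 SA[20]=14  'dddbbda'

SA = [20, 1, 0, 11, 17, 12, 18, 9, 7, 4, 13, 19, 10, 16, 8, 6, 3, 15, 5, 2, 14]
[i] adj suffixes → lcp
  [1] 20/1 → 1 ('a')
  [2] 1/0 → 0 ('')
  [3] 0/11 → 1 ('b')
  [4] 11/17 → 2 ('bb')
  [5] 17/12 → 1 ('b')
  [6] 12/18 → 1 ('b')
  [7] 18/9 → 2 ('bd')
  [8] 9/7 → 3 ('bdb')
  [9] 7/4 → 2 ('bd')
  [10] 4/13 → 0 ('')
  [11] 13/19 → 0 ('')
  [12] 19/10 → 1 ('d')
  [13] 10/16 → 3 ('dbb')
  [14] 16/8 → 2 ('db')
  [15] 8/6 → 4 ('dbdb')
  [16] 6/3 → 3 ('dbd')
  [17] 3/15 → 1 ('d')
  [18] 15/5 → 3 ('ddb')
  [19] 5/2 → 4 ('ddbd')
  [20] 2/14 → 2 ('dd')

n(n+1)/2 = 21·22/2 = 231
Σ LCP = 0 + 1 + 0 + 1 + 2 + 1 + 1 + 2 + 3 + 2 + 0 + 0 + 1 + 3 + 2 + 4 + 3 + 1 + 3 + 4 + 2 = 36
distinct = 231 − 36 = 195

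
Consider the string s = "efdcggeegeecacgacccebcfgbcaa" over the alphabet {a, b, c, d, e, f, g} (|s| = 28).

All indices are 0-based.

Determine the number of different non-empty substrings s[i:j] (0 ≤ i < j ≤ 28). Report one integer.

377

rank | idx | suffix
   0 |  27 | a
   1 |  26 | aa
   2 |  15 | acccebcfgbcaa
   3 |  12 | acgacccebcfgbcaa
   4 |  24 | bcaa
   5 |  20 | bcfgbcaa
   6 |  25 | caa
   7 |  11 | cacgacccebcfgbcaa
   8 |  16 | cccebcfgbcaa
   9 |  17 | ccebcfgbcaa
  10 |  18 | cebcfgbcaa
  11 |  21 | cfgbcaa
  12 |  13 | cgacccebcfgbcaa
  13 |   3 | cggeegeecacgacccebcfgbcaa
  14 |   2 | dcggeegeecacgacccebcfgbcaa
  15 |  19 | ebcfgbcaa
  16 |  10 | ecacgacccebcfgbcaa
  17 |   9 | eecacgacccebcfgbcaa
  18 |   6 | eegeecacgacccebcfgbcaa
  19 |   0 | efdcggeegeecacgacccebcfgbcaa
  20 |   7 | egeecacgacccebcfgbcaa
  21 |   1 | fdcggeegeecacgacccebcfgbcaa
  22 |  22 | fgbcaa
  23 |  14 | gacccebcfgbcaa
  24 |  23 | gbcaa
  25 |   8 | geecacgacccebcfgbcaa
  26 |   5 | geegeecacgacccebcfgbcaa
  27 |   4 | ggeegeecacgacccebcfgbcaa

SA = [27, 26, 15, 12, 24, 20, 25, 11, 16, 17, 18, 21, 13, 3, 2, 19, 10, 9, 6, 0, 7, 1, 22, 14, 23, 8, 5, 4]
i: (SA[i-1],SA[i]) lcp shared
  1: (27,26) 1 'a'
  2: (26,15) 1 'a'
  3: (15,12) 2 'ac'
  4: (12,24) 0 ''
  5: (24,20) 2 'bc'
  6: (20,25) 0 ''
  7: (25,11) 2 'ca'
  8: (11,16) 1 'c'
  9: (16,17) 2 'cc'
  10: (17,18) 1 'c'
  11: (18,21) 1 'c'
  12: (21,13) 1 'c'
  13: (13,3) 2 'cg'
  14: (3,2) 0 ''
  15: (2,19) 0 ''
  16: (19,10) 1 'e'
  17: (10,9) 1 'e'
  18: (9,6) 2 'ee'
  19: (6,0) 1 'e'
  20: (0,7) 1 'e'
  21: (7,1) 0 ''
  22: (1,22) 1 'f'
  23: (22,14) 0 ''
  24: (14,23) 1 'g'
  25: (23,8) 1 'g'
  26: (8,5) 3 'gee'
  27: (5,4) 1 'g'

n(n+1)/2 = 28·29/2 = 406
Σ LCP = 0 + 1 + 1 + 2 + 0 + 2 + 0 + 2 + 1 + 2 + 1 + 1 + 1 + 2 + 0 + 0 + 1 + 1 + 2 + 1 + 1 + 0 + 1 + 0 + 1 + 1 + 3 + 1 = 29
distinct = 406 − 29 = 377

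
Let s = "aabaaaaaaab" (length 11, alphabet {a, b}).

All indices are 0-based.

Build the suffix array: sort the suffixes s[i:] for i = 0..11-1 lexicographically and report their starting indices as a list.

rank | idx | suffix
   0 |   3 | aaaaaaab
   1 |   4 | aaaaaab
   2 |   5 | aaaaab
   3 |   6 | aaaab
   4 |   7 | aaab
   5 |   8 | aab
   6 |   0 | aabaaaaaaab
   7 |   9 | ab
   8 |   1 | abaaaaaaab
   9 |  10 | b
  10 |   2 | baaaaaaab

[3, 4, 5, 6, 7, 8, 0, 9, 1, 10, 2]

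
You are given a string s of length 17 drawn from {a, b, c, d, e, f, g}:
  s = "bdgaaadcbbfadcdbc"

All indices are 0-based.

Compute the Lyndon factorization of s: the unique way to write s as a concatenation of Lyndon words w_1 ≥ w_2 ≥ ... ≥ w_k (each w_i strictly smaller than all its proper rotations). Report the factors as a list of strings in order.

emit factor 1: 'bdg' (i=0, period=3)
emit factor 2: 'aaadcbbfadcdbc' (i=3, period=14)

["bdg", "aaadcbbfadcdbc"]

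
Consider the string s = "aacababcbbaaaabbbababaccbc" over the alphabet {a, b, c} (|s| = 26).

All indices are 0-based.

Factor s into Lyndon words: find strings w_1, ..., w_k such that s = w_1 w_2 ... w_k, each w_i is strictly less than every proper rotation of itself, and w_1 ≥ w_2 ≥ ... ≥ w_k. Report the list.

emit factor 1: 'aacababcbb' (i=0, period=10)
emit factor 2: 'aaaabbbababaccbc' (i=10, period=16)

["aacababcbb", "aaaabbbababaccbc"]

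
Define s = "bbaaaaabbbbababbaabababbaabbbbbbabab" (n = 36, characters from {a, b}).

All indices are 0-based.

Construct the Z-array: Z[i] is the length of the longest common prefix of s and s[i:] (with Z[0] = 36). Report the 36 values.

Z[0]=36
i=1: outside box; Z[1]=1 grow→box=[1,2)
i=2: outside box; Z[2]=0
i=3: outside box; Z[3]=0
i=4: outside box; Z[4]=0
i=5: outside box; Z[5]=0
i=6: outside box; Z[6]=0
i=7: outside box; Z[7]=2 grow→box=[7,9)
i=8: min(r-i=1, Z[1]=1)=1; Z[8]=2 grow→box=[8,10)
i=9: min(r-i=1, Z[1]=1)=1; Z[9]=3 grow→box=[9,12)
i=10: min(r-i=2, Z[1]=1)=1; Z[10]=1
i=11: min(r-i=1, Z[2]=0)=0; Z[11]=0
i=12: outside box; Z[12]=1 grow→box=[12,13)
i=13: outside box; Z[13]=0
i=14: outside box; Z[14]=4 grow→box=[14,18)
i=15: min(r-i=3, Z[1]=1)=1; Z[15]=1
i=16: min(r-i=2, Z[2]=0)=0; Z[16]=0
i=17: min(r-i=1, Z[3]=0)=0; Z[17]=0
i=18: outside box; Z[18]=1 grow→box=[18,19)
i=19: outside box; Z[19]=0
i=20: outside box; Z[20]=1 grow→box=[20,21)
i=21: outside box; Z[21]=0
i=22: outside box; Z[22]=4 grow→box=[22,26)
i=23: min(r-i=3, Z[1]=1)=1; Z[23]=1
i=24: min(r-i=2, Z[2]=0)=0; Z[24]=0
i=25: min(r-i=1, Z[3]=0)=0; Z[25]=0
i=26: outside box; Z[26]=2 grow→box=[26,28)
i=27: min(r-i=1, Z[1]=1)=1; Z[27]=2 grow→box=[27,29)
i=28: min(r-i=1, Z[1]=1)=1; Z[28]=2 grow→box=[28,30)
i=29: min(r-i=1, Z[1]=1)=1; Z[29]=2 grow→box=[29,31)
i=30: min(r-i=1, Z[1]=1)=1; Z[30]=3 grow→box=[30,33)
i=31: min(r-i=2, Z[1]=1)=1; Z[31]=1
i=32: min(r-i=1, Z[2]=0)=0; Z[32]=0
i=33: outside box; Z[33]=1 grow→box=[33,34)
i=34: outside box; Z[34]=0
i=35: outside box; Z[35]=1 grow→box=[35,36)

[36, 1, 0, 0, 0, 0, 0, 2, 2, 3, 1, 0, 1, 0, 4, 1, 0, 0, 1, 0, 1, 0, 4, 1, 0, 0, 2, 2, 2, 2, 3, 1, 0, 1, 0, 1]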